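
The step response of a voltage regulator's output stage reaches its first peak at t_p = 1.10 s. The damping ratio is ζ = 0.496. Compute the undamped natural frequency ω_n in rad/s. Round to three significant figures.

Peak time t_p = π/ω_d, so ω_d = π/t_p = π/1.10 = 2.86 rad/s.
ω_n = ω_d/√(1−ζ²) = 2.86/√0.754 = 3.29 rad/s.

ω_n ≈ 3.29 rad/s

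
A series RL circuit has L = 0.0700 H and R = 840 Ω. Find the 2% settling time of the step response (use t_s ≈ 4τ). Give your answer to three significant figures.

t_s ≈ 0.000333 s

τ = L/R = 0.0700/840 = 0.0000833 s.
t_s ≈ 4τ = 0.000333 s.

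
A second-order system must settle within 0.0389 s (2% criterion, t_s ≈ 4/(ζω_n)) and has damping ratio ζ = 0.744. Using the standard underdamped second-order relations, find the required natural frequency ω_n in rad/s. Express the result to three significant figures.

Rearranging t_s ≈ 4/(ζω_n) gives ω_n = 4/(ζ·t_s) = 4/(0.744 × 0.0389) = 138 rad/s.

ω_n ≈ 138 rad/s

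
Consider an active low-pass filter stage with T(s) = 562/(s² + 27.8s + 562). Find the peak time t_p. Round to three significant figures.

Comparing the denominator to s² + 2ζω_n s + ω_n²: ω_n = √562 = 23.7 rad/s, and 2ζω_n = 27.8 so ζ = 27.8/(2·23.7) = 0.586.
ω_d = 23.7·√(1 − 0.586²) = 19.2 rad/s. Then t_p = π/ω_d = 0.164 s.

t_p ≈ 0.164 s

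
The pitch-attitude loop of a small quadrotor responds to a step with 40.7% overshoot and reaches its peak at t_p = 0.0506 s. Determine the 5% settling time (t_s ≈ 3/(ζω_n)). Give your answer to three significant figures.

From the overshoot, ζ = −ln(OS)/√(π²+ln²(OS)) = 0.275.
From t_p = π/ω_d, ω_d = π/0.0506 = 62.1 rad/s, so ω_n = ω_d/√(1−ζ²) = 64.6 rad/s.
t_s ≈ 3/(ζω_n) = 3/(0.275·64.6) = 0.169 s.

t_s ≈ 0.169 s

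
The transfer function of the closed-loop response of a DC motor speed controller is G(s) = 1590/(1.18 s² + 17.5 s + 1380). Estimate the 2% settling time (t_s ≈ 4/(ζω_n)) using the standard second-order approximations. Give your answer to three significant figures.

t_s ≈ 0.539 s

Dividing through by 1.18: denominator becomes s² + 14.83 s + 1169.
So ω_n = √1169 = 34.2 rad/s and ζ = 14.83/(2·34.2) = 0.217.
t_s ≈ 4/(ζω_n) = 0.539 s.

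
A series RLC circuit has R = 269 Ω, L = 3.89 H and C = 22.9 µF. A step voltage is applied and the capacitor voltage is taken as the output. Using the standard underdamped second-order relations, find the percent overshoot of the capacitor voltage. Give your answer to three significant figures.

%OS ≈ 33.8%

For a series RLC circuit (capacitor voltage as output), ω_n = 1/√(LC) = 1/√(3.89 H · 22.9 µF) = 106 rad/s.
ζ = (R/2)·√(C/L) = (269/2)·√(22.9 µF/3.89 H) = 0.326.
%OS = 100·exp(−πζ/√(1−ζ²)) = 33.8%.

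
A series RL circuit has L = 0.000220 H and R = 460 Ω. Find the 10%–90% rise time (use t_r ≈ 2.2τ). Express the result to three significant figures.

t_r ≈ 0.00000105 s

τ = L/R = 0.000220/460 = 0.000000478 s.
t_r ≈ 2.2τ = 0.00000105 s.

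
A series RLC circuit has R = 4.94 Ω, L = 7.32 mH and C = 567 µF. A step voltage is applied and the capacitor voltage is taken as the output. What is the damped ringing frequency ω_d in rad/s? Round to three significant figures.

For a series RLC circuit (capacitor voltage as output), ω_n = 1/√(LC) = 1/√(7.32 mH · 567 µF) = 491 rad/s.
ζ = (R/2)·√(C/L) = (4.94/2)·√(567 µF/7.32 mH) = 0.687.
The damped frequency ω_d = ω_n√(1−ζ²) = 356 rad/s.

ω_d ≈ 356 rad/s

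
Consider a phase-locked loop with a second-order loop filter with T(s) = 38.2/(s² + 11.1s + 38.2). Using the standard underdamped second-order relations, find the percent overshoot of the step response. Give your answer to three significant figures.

Comparing the denominator to s² + 2ζω_n s + ω_n²: ω_n = √38.2 = 6.18 rad/s, and 2ζω_n = 11.1 so ζ = 11.1/(2·6.18) = 0.898.
Overshoot: exp(−π·0.898/√(1−0.898²)) = 0.00164, i.e. 0.164%.

%OS ≈ 0.164%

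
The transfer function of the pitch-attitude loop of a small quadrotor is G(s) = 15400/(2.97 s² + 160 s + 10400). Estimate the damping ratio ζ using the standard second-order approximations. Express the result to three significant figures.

Dividing through by 2.97: denominator becomes s² + 53.87 s + 3502.
So ω_n = √3502 = 59.2 rad/s and ζ = 53.87/(2·59.2) = 0.455.

ζ ≈ 0.455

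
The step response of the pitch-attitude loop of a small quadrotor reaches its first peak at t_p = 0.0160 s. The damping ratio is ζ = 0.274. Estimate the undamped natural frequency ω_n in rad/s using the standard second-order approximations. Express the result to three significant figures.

ω_n ≈ 204 rad/s

Peak time t_p = π/ω_d, so ω_d = π/t_p = π/0.0160 = 196 rad/s.
ω_n = ω_d/√(1−ζ²) = 196/√0.925 = 204 rad/s.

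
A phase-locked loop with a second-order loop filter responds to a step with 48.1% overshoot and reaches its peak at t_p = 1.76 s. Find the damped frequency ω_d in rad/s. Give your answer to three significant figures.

t_p = π/ω_d, so ω_d = π/1.76 = 1.78 rad/s.

ω_d ≈ 1.78 rad/s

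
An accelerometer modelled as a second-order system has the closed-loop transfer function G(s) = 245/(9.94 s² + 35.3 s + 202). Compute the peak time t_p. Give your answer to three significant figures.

t_p ≈ 0.758 s

Dividing through by 9.94: denominator becomes s² + 3.551 s + 20.32.
So ω_n = √20.32 = 4.51 rad/s and ζ = 3.551/(2·4.51) = 0.394.
ω_d = ω_n√(1−ζ²) = 4.14 rad/s. t_p = π/ω_d = 0.758 s.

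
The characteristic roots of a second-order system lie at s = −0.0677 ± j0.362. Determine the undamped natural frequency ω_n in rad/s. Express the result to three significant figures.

ω_n ≈ 0.368 rad/s

The poles are at −σ ± jω_d with σ = 0.0677 and ω_d = 0.362, so ω_n = √(σ²+ω_d²) = 0.368 rad/s and ζ = σ/ω_n = 0.184.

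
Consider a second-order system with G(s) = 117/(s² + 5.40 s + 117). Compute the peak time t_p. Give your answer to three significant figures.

Comparing the denominator to s² + 2ζω_n s + ω_n²: ω_n = √117 = 10.8 rad/s, and 2ζω_n = 5.40 so ζ = 5.40/(2·10.8) = 0.250.
The damped frequency ω_d = ω_n√(1−ζ²) = 10.5 rad/s. Then t_p = π/ω_d = 0.300 s.

t_p ≈ 0.300 s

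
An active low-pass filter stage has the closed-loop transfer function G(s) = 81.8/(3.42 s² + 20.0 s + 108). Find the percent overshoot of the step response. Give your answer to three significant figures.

Dividing through by 3.42: denominator becomes s² + 5.848 s + 31.58.
So ω_n = √31.58 = 5.62 rad/s and ζ = 5.848/(2·5.62) = 0.520.
Overshoot: exp(−π·0.520/√(1−0.520²)) = 0.147, i.e. 14.7%.

%OS ≈ 14.7%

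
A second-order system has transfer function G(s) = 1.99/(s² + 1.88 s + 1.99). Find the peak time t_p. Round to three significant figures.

t_p ≈ 2.99 s

Matching coefficients with s² + 2ζω_n s + ω_n² gives ω_n² = 1.99 ⇒ ω_n = 1.41 rad/s, and ζ = 1.88/(2ω_n) = 0.666.
The damped frequency ω_d = ω_n√(1−ζ²) = 1.05 rad/s. Then t_p = π/ω_d = 2.99 s.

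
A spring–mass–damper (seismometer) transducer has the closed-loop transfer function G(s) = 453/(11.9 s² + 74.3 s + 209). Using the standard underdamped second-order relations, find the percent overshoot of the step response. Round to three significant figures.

Dividing through by 11.9: denominator becomes s² + 6.244 s + 17.56.
So ω_n = √17.56 = 4.19 rad/s and ζ = 6.244/(2·4.19) = 0.745.
%OS = 100·exp(−πζ/√(1−ζ²)) = 3.00%.

%OS ≈ 3.00%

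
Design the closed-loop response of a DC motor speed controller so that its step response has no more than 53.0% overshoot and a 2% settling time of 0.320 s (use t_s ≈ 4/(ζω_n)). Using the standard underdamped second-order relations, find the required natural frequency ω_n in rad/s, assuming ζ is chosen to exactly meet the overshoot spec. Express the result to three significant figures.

ζ = −ln(OS)/√(π² + (ln OS)²). With OS = 0.530, ln OS = −0.6349 and ζ = 0.6349/3.205 = 0.198.
Then ω_n = 4/(ζ t_s) = 4/(0.198 × 0.320) = 63.1 rad/s.

ω_n ≈ 63.1 rad/s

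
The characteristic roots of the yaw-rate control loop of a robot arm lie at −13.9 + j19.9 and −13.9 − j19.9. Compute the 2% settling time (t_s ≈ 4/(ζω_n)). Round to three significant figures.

For poles at −σ ± jω_d, ζω_n = σ = 13.9, so t_s ≈ 4/σ = 0.288 s.

t_s ≈ 0.288 s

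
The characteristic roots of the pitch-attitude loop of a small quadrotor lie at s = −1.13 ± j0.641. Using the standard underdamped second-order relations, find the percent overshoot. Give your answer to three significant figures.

|pole| = ω_n = √(1.13² + 0.641²) = 1.30 rad/s; ζ = cos θ = σ/ω_n = 0.870.
Overshoot: exp(−π·0.870/√(1−0.870²)) = 0.00393, i.e. 0.393%.

%OS ≈ 0.393%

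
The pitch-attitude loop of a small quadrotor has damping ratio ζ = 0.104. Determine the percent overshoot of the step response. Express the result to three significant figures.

For an underdamped second-order system, %OS = 100·exp(−πζ/√(1−ζ²)).
πζ/√(1−ζ²) = π·0.104/√(1−0.0108) = 0.3285, so %OS = 100·e^(−0.3285) = 72.0%.

%OS ≈ 72.0%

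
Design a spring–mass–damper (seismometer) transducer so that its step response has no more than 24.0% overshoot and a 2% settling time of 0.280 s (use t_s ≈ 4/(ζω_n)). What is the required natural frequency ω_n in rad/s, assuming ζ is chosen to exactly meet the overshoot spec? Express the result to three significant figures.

ω_n ≈ 34.5 rad/s

Inverting the overshoot relation: ζ = |ln 0.240|/√(π² + ln²0.240) = 0.414.
From t_s ≈ 4/(ζω_n): ω_n = 4/(ζ·t_s) = 4/(0.414·0.280) = 34.5 rad/s.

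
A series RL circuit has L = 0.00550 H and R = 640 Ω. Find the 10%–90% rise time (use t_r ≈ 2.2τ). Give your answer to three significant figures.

τ = L/R = 0.00550/640 = 0.00000859 s.
t_r ≈ 2.2τ = 0.0000189 s.

t_r ≈ 0.0000189 s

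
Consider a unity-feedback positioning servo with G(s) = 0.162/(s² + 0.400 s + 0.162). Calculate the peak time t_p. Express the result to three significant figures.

t_p ≈ 8.99 s

Comparing the denominator to s² + 2ζω_n s + ω_n²: ω_n = √0.162 = 0.402 rad/s, and 2ζω_n = 0.400 so ζ = 0.400/(2·0.402) = 0.497.
The damped frequency ω_d = ω_n√(1−ζ²) = 0.349 rad/s. Then t_p = π/ω_d = 8.99 s.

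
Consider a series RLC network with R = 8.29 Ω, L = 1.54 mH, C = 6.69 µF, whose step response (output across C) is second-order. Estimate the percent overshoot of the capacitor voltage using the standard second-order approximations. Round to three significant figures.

For a series RLC circuit (capacitor voltage as output), ω_n = 1/√(LC) = 1/√(1.54 mH · 6.69 µF) = 9850 rad/s.
ζ = (R/2)·√(C/L) = (8.29/2)·√(6.69 µF/1.54 mH) = 0.273.
%OS = 100·exp(−πζ/√(1−ζ²)) = 41.0%.

%OS ≈ 41.0%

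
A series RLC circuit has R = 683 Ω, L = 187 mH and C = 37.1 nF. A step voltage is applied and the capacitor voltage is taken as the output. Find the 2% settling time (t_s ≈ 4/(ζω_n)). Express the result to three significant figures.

t_s ≈ 0.00219 s

For a series RLC circuit (capacitor voltage as output), ω_n = 1/√(LC) = 1/√(187 mH · 37.1 nF) = 12000 rad/s.
ζ = (R/2)·√(C/L) = (683/2)·√(37.1 nF/187 mH) = 0.152.
t_s ≈ 4/(ζω_n) = 0.00219 s.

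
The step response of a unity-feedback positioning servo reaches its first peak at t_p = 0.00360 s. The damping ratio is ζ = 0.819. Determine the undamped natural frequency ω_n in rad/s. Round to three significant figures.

Peak time t_p = π/ω_d, so ω_d = π/t_p = π/0.00360 = 873 rad/s.
ω_n = ω_d/√(1−ζ²) = 873/√0.329 = 1520 rad/s.

ω_n ≈ 1520 rad/s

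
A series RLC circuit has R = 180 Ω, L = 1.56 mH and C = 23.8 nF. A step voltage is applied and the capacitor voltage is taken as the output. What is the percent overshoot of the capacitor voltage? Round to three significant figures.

%OS ≈ 30.7%

For a series RLC circuit (capacitor voltage as output), ω_n = 1/√(LC) = 1/√(1.56 mH · 23.8 nF) = 164000 rad/s.
ζ = (R/2)·√(C/L) = (180/2)·√(23.8 nF/1.56 mH) = 0.352.
%OS = 100·exp(−πζ/√(1−ζ²)) = 30.7%.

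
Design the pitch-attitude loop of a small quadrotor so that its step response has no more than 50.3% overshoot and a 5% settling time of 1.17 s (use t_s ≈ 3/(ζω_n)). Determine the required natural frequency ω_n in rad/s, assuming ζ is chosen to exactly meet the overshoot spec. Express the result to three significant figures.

From %OS = 100·exp(−πζ/√(1−ζ²)), invert to get ζ = −ln(OS)/√(π² + ln²(OS)) with OS = 0.503.
−ln 0.503 = 0.6872, so ζ = 0.6872/√(π² + 0.4722) = 0.214.
From t_s ≈ 3/(ζω_n): ω_n = 3/(ζ·t_s) = 3/(0.214·1.17) = 12.0 rad/s.

ω_n ≈ 12.0 rad/s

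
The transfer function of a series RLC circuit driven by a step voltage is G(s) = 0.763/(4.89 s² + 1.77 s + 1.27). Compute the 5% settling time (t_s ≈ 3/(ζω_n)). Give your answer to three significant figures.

Dividing through by 4.89: denominator becomes s² + 0.3620 s + 0.2597.
So ω_n = √0.2597 = 0.510 rad/s and ζ = 0.3620/(2·0.510) = 0.355.
t_s ≈ 3/(ζω_n) = 16.6 s.

t_s ≈ 16.6 s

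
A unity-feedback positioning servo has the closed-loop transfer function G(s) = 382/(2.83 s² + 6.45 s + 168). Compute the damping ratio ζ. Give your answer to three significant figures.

ζ ≈ 0.148

Dividing through by 2.83: denominator becomes s² + 2.279 s + 59.36.
So ω_n = √59.36 = 7.70 rad/s and ζ = 2.279/(2·7.70) = 0.148.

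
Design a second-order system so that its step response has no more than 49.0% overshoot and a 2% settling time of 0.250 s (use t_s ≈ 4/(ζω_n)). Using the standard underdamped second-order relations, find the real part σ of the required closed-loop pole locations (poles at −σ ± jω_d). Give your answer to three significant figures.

The settling-time spec alone fixes σ = ζω_n = 4/t_s = 4/0.250 = 16.0.
(Overshoot then fixes ζ = 0.221 and hence ω_d = σ·√(1−ζ²)/ζ = 70.5 rad/s.)

σ ≈ 16.0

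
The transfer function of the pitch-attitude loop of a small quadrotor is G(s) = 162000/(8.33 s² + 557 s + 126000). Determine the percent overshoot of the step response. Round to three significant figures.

%OS ≈ 41.2%

Dividing through by 8.33: denominator becomes s² + 66.87 s + 15130.
So ω_n = √15130 = 123 rad/s and ζ = 66.87/(2·123) = 0.272.
%OS = 100·exp(−πζ/√(1−ζ²)) = 41.2%.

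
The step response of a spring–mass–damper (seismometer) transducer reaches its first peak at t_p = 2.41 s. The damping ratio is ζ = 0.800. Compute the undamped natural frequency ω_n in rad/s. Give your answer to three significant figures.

Peak time t_p = π/ω_d, so ω_d = π/t_p = π/2.41 = 1.30 rad/s.
ω_n = ω_d/√(1−ζ²) = 1.30/√0.360 = 2.17 rad/s.

ω_n ≈ 2.17 rad/s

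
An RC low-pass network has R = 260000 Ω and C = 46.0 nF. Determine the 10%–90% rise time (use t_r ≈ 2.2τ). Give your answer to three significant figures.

t_r ≈ 0.0263 s

τ = RC = 260000 × 46.0 nF = 0.0120 s.
t_r ≈ 2.2τ = 0.0263 s.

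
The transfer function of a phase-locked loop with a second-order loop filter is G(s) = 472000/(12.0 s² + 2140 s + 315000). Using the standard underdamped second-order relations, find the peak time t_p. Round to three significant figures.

t_p ≈ 0.0232 s

Dividing through by 12.0: denominator becomes s² + 178.3 s + 26250.
So ω_n = √26250 = 162 rad/s and ζ = 178.3/(2·162) = 0.550.
The damped frequency ω_d = ω_n√(1−ζ²) = 135 rad/s. t_p = π/ω_d = 0.0232 s.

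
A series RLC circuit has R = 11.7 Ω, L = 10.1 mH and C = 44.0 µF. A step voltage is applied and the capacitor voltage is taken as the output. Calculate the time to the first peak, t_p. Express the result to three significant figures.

t_p ≈ 0.00227 s

For a series RLC circuit (capacitor voltage as output), ω_n = 1/√(LC) = 1/√(10.1 mH · 44.0 µF) = 1500 rad/s.
ζ = (R/2)·√(C/L) = (11.7/2)·√(44.0 µF/10.1 mH) = 0.386.
ω_d = ω_n√(1−ζ²) = 1380 rad/s. t_p = π/ω_d = 0.00227 s.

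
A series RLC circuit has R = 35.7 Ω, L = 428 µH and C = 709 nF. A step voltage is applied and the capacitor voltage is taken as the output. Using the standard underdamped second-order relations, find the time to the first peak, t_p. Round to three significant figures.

t_p ≈ 0.0000796 s

For a series RLC circuit (capacitor voltage as output), ω_n = 1/√(LC) = 1/√(428 µH · 709 nF) = 57400 rad/s.
ζ = (R/2)·√(C/L) = (35.7/2)·√(709 nF/428 µH) = 0.727.
ω_d = ω_n√(1−ζ²) = 39400 rad/s. t_p = π/ω_d = 0.0000796 s.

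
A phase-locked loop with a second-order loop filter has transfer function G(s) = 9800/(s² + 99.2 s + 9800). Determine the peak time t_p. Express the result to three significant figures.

Comparing the denominator to s² + 2ζω_n s + ω_n²: ω_n = √9800 = 99.0 rad/s, and 2ζω_n = 99.2 so ζ = 99.2/(2·99.0) = 0.501.
The damped frequency ω_d = ω_n√(1−ζ²) = 85.7 rad/s. Then t_p = π/ω_d = 0.0367 s.

t_p ≈ 0.0367 s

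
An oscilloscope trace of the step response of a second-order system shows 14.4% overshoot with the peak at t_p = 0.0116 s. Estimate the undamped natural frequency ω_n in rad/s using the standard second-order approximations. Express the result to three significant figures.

ω_n ≈ 318 rad/s

The overshoot fixes ζ = −ln(OS)/√(π²+ln²(OS)) = 0.525.
From t_p = π/ω_d, ω_d = π/0.0116 = 271 rad/s, so ω_n = ω_d/√(1−ζ²) = 318 rad/s.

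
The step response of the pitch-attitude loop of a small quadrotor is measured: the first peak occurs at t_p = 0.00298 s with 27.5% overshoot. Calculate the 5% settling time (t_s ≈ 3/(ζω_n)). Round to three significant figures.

The overshoot fixes ζ = −ln(OS)/√(π²+ln²(OS)) = 0.380.
t_p = π/ω_d ⇒ ω_d = 1050 rad/s; then ω_n = ω_d/√(1−ζ²) = 1140 rad/s.
t_s ≈ 3/(ζω_n) = 3/(0.380·1140) = 0.00692 s.

t_s ≈ 0.00692 s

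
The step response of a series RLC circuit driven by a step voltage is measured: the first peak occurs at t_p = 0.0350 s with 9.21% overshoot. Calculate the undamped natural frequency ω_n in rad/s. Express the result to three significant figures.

ω_n ≈ 113 rad/s

The overshoot fixes ζ = −ln(OS)/√(π²+ln²(OS)) = 0.605.
From t_p = π/ω_d, ω_d = π/0.0350 = 89.8 rad/s, so ω_n = ω_d/√(1−ζ²) = 113 rad/s.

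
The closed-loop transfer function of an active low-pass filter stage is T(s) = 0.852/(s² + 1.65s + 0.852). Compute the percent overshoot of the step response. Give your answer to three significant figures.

%OS ≈ 0.191%

Comparing the denominator to s² + 2ζω_n s + ω_n²: ω_n = √0.852 = 0.923 rad/s, and 2ζω_n = 1.65 so ζ = 1.65/(2·0.923) = 0.894.
Overshoot: exp(−π·0.894/√(1−0.894²)) = 0.00191, i.e. 0.191%.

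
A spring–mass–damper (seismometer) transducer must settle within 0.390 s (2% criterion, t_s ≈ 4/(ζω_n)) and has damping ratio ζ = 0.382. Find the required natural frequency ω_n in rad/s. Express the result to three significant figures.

Rearranging t_s ≈ 4/(ζω_n) gives ω_n = 4/(ζ·t_s) = 4/(0.382 × 0.390) = 26.8 rad/s.

ω_n ≈ 26.8 rad/s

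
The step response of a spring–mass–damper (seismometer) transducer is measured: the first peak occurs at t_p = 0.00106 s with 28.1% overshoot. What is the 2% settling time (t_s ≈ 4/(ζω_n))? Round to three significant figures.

ζ from %OS: ζ = |ln 0.281|/√(π²+ln²0.281) = 0.375.
From t_p = π/ω_d, ω_d = π/0.00106 = 2960 rad/s, so ω_n = ω_d/√(1−ζ²) = 3200 rad/s.
t_s ≈ 4/(ζω_n) = 4/(0.375·3200) = 0.00334 s.

t_s ≈ 0.00334 s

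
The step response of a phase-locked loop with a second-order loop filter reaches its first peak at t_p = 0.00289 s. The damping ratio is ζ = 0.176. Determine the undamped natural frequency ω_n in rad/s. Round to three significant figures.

Peak time t_p = π/ω_d, so ω_d = π/t_p = π/0.00289 = 1090 rad/s.
ω_n = ω_d/√(1−ζ²) = 1090/√0.969 = 1100 rad/s.

ω_n ≈ 1100 rad/s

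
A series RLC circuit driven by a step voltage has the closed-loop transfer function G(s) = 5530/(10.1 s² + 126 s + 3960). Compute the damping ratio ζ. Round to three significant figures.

ζ ≈ 0.315

Dividing through by 10.1: denominator becomes s² + 12.48 s + 392.1.
So ω_n = √392.1 = 19.8 rad/s and ζ = 12.48/(2·19.8) = 0.315.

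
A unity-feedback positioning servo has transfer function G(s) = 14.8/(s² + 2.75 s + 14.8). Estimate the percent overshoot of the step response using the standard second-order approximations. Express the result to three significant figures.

%OS ≈ 30.1%

Matching coefficients with s² + 2ζω_n s + ω_n² gives ω_n² = 14.8 ⇒ ω_n = 3.85 rad/s, and ζ = 2.75/(2ω_n) = 0.357.
%OS = 100 e^{−πζ/√(1−ζ²)} with ζ = 0.357 gives 30.1%.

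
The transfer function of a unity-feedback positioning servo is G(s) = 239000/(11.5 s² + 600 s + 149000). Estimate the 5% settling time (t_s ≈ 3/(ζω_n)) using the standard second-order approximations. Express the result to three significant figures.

Dividing through by 11.5: denominator becomes s² + 52.17 s + 12960.
So ω_n = √12960 = 114 rad/s and ζ = 52.17/(2·114) = 0.229.
t_s ≈ 3/(ζω_n) = 0.115 s.

t_s ≈ 0.115 s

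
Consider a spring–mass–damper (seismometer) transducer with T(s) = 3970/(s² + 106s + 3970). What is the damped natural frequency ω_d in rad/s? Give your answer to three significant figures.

Comparing the denominator to s² + 2ζω_n s + ω_n²: ω_n = √3970 = 63.0 rad/s, and 2ζω_n = 106 so ζ = 106/(2·63.0) = 0.841.
ω_d = 63.0·√(1 − 0.841²) = 34.1 rad/s.

ω_d ≈ 34.1 rad/s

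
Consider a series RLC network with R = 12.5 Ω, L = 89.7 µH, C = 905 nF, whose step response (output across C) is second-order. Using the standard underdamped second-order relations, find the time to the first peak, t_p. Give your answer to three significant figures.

t_p ≈ 0.0000364 s

For a series RLC circuit (capacitor voltage as output), ω_n = 1/√(LC) = 1/√(89.7 µH · 905 nF) = 111000 rad/s.
ζ = (R/2)·√(C/L) = (12.5/2)·√(905 nF/89.7 µH) = 0.628.
ω_d = ω_n√(1−ζ²) = 86400 rad/s. t_p = π/ω_d = 0.0000364 s.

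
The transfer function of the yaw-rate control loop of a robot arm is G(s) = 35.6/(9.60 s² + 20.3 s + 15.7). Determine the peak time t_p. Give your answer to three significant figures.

Dividing through by 9.60: denominator becomes s² + 2.115 s + 1.635.
So ω_n = √1.635 = 1.28 rad/s and ζ = 2.115/(2·1.28) = 0.827.
ω_d = ω_n√(1−ζ²) = 0.719 rad/s. t_p = π/ω_d = 4.37 s.

t_p ≈ 4.37 s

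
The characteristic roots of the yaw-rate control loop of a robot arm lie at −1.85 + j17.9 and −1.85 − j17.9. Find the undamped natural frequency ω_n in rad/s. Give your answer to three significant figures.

ω_n ≈ 18.0 rad/s

The poles are at −σ ± jω_d with σ = 1.85 and ω_d = 17.9, so ω_n = √(σ²+ω_d²) = 18.0 rad/s and ζ = σ/ω_n = 0.103.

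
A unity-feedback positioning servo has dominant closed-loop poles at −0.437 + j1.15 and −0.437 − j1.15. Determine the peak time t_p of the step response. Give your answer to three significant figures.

t_p = π/ω_d with ω_d = 1.15 (the imaginary part), so t_p = 2.73 s.

t_p ≈ 2.73 s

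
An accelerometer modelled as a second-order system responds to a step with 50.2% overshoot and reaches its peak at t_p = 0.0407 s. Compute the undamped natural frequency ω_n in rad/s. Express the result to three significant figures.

ζ from %OS: ζ = |ln 0.502|/√(π²+ln²0.502) = 0.214.
t_p = π/ω_d ⇒ ω_d = 77.2 rad/s; then ω_n = ω_d/√(1−ζ²) = 79.0 rad/s.

ω_n ≈ 79.0 rad/s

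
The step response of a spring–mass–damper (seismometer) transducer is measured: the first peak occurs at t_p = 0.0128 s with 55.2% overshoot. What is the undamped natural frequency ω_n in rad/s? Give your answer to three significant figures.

ω_n ≈ 250 rad/s

From the overshoot, ζ = −ln(OS)/√(π²+ln²(OS)) = 0.186.
t_p = π/ω_d ⇒ ω_d = 245 rad/s; then ω_n = ω_d/√(1−ζ²) = 250 rad/s.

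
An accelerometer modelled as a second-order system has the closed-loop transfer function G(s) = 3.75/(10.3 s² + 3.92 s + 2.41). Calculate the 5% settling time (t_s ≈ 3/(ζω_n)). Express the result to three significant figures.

Dividing through by 10.3: denominator becomes s² + 0.3806 s + 0.2340.
So ω_n = √0.2340 = 0.484 rad/s and ζ = 0.3806/(2·0.484) = 0.393.
t_s ≈ 3/(ζω_n) = 15.8 s.

t_s ≈ 15.8 s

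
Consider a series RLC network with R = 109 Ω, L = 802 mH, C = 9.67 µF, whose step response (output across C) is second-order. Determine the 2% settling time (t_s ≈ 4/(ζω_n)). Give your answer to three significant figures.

For a series RLC circuit (capacitor voltage as output), ω_n = 1/√(LC) = 1/√(802 mH · 9.67 µF) = 359 rad/s.
ζ = (R/2)·√(C/L) = (109/2)·√(9.67 µF/802 mH) = 0.189.
t_s ≈ 4/(ζω_n) = 0.0589 s.

t_s ≈ 0.0589 s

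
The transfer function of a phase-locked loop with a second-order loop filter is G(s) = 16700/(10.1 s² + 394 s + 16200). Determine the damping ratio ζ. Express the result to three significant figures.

Dividing through by 10.1: denominator becomes s² + 39.01 s + 1604.
So ω_n = √1604 = 40.0 rad/s and ζ = 39.01/(2·40.0) = 0.487.

ζ ≈ 0.487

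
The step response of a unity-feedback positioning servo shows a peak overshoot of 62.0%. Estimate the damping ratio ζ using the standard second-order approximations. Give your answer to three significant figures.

ζ ≈ 0.150

From %OS = 100·exp(−πζ/√(1−ζ²)), invert to get ζ = −ln(OS)/√(π² + ln²(OS)) with OS = 0.620.
−ln 0.620 = 0.4780, so ζ = 0.4780/√(π² + 0.2285) = 0.150.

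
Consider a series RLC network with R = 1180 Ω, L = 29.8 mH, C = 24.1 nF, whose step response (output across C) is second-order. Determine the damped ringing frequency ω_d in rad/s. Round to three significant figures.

ω_d ≈ 31600 rad/s

For a series RLC circuit (capacitor voltage as output), ω_n = 1/√(LC) = 1/√(29.8 mH · 24.1 nF) = 37300 rad/s.
ζ = (R/2)·√(C/L) = (1180/2)·√(24.1 nF/29.8 mH) = 0.531.
The damped frequency ω_d = ω_n√(1−ζ²) = 31600 rad/s.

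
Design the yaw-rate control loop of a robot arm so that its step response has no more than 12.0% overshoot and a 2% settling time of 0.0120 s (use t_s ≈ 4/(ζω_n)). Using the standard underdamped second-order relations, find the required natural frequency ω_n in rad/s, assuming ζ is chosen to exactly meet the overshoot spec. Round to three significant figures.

ω_n ≈ 596 rad/s

ζ = −ln(OS)/√(π² + (ln OS)²). With OS = 0.120, ln OS = −2.120 and ζ = 2.120/3.790 = 0.559.
Then ω_n = 4/(ζ t_s) = 4/(0.559 × 0.0120) = 596 rad/s.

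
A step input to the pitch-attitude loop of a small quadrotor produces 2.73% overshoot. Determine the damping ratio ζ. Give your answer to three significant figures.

ζ ≈ 0.754

From %OS = 100·exp(−πζ/√(1−ζ²)), invert to get ζ = −ln(OS)/√(π² + ln²(OS)) with OS = 0.0273.
−ln 0.0273 = 3.601, so ζ = 3.601/√(π² + 12.97) = 0.754.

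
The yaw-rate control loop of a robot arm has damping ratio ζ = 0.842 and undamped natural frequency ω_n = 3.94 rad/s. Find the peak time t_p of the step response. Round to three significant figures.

t_p ≈ 1.48 s

The damped frequency is ω_d = ω_n√(1−ζ²) = 3.94·√(1−0.709) = 2.13 rad/s.
Peak time t_p = π/ω_d = π/2.13 = 1.48 s.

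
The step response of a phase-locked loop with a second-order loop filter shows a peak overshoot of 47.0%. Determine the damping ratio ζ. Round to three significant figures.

From %OS = 100·exp(−πζ/√(1−ζ²)), invert to get ζ = −ln(OS)/√(π² + ln²(OS)) with OS = 0.470.
−ln 0.470 = 0.7550, so ζ = 0.7550/√(π² + 0.5701) = 0.234.

ζ ≈ 0.234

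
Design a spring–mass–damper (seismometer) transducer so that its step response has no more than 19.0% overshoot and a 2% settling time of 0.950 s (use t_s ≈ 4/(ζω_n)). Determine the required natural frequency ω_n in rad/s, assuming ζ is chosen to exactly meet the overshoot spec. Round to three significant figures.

ζ = −ln(OS)/√(π² + (ln OS)²). With OS = 0.190, ln OS = −1.661 and ζ = 1.661/3.554 = 0.467.
Then ω_n = 4/(ζ t_s) = 4/(0.467 × 0.950) = 9.01 rad/s.

ω_n ≈ 9.01 rad/s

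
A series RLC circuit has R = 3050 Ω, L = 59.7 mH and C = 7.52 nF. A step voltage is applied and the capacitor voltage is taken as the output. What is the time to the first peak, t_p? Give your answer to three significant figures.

t_p ≈ 0.0000792 s

For a series RLC circuit (capacitor voltage as output), ω_n = 1/√(LC) = 1/√(59.7 mH · 7.52 nF) = 47200 rad/s.
ζ = (R/2)·√(C/L) = (3050/2)·√(7.52 nF/59.7 mH) = 0.541.
ω_d = 47200·√(1 − 0.541²) = 39700 rad/s. t_p = π/ω_d = 0.0000792 s.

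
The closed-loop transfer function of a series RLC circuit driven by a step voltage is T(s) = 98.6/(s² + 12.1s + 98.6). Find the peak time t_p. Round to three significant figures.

t_p ≈ 0.399 s

Comparing the denominator to s² + 2ζω_n s + ω_n²: ω_n = √98.6 = 9.93 rad/s, and 2ζω_n = 12.1 so ζ = 12.1/(2·9.93) = 0.609.
The damped frequency ω_d = ω_n√(1−ζ²) = 7.87 rad/s. Then t_p = π/ω_d = 0.399 s.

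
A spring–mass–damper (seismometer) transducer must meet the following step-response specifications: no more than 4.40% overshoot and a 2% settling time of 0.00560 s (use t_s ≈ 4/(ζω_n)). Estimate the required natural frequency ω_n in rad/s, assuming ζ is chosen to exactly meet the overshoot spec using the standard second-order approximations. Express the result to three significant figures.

ζ = −ln(OS)/√(π² + (ln OS)²). With OS = 0.0440, ln OS = −3.124 and ζ = 3.124/4.430 = 0.705.
Then ω_n = 4/(ζ t_s) = 4/(0.705 × 0.00560) = 1010 rad/s.

ω_n ≈ 1010 rad/s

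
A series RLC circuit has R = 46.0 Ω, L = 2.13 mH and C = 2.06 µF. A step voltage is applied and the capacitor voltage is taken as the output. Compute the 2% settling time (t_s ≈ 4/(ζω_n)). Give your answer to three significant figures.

For a series RLC circuit (capacitor voltage as output), ω_n = 1/√(LC) = 1/√(2.13 mH · 2.06 µF) = 15100 rad/s.
ζ = (R/2)·√(C/L) = (46.0/2)·√(2.06 µF/2.13 mH) = 0.715.
t_s ≈ 4/(ζω_n) = 0.000370 s.

t_s ≈ 0.000370 s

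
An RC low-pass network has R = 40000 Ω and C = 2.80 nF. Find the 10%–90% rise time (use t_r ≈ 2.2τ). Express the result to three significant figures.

t_r ≈ 0.000246 s

τ = RC = 40000 × 2.80 nF = 0.000112 s.
t_r ≈ 2.2τ = 0.000246 s.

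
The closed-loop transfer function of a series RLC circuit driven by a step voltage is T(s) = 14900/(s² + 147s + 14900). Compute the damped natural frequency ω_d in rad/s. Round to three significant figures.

ω_d ≈ 97.5 rad/s

ω_n = √14900 = 122 rad/s; ζ = 147/(2·122) = 0.602.
ω_d = 122·√(1 − 0.602²) = 97.5 rad/s.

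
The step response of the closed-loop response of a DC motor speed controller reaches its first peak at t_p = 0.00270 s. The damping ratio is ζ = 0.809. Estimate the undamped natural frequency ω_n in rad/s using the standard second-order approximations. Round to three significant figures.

ω_n ≈ 1980 rad/s

Peak time t_p = π/ω_d, so ω_d = π/t_p = π/0.00270 = 1160 rad/s.
ω_n = ω_d/√(1−ζ²) = 1160/√0.346 = 1980 rad/s.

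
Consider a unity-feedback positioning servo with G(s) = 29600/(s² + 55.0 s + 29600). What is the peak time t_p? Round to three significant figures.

Matching coefficients with s² + 2ζω_n s + ω_n² gives ω_n² = 29600 ⇒ ω_n = 172 rad/s, and ζ = 55.0/(2ω_n) = 0.160.
The damped frequency ω_d = ω_n√(1−ζ²) = 170 rad/s. Then t_p = π/ω_d = 0.0185 s.

t_p ≈ 0.0185 s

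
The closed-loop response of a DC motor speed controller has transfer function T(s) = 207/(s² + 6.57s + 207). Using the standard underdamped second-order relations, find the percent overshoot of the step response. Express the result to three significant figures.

Comparing the denominator to s² + 2ζω_n s + ω_n²: ω_n = √207 = 14.4 rad/s, and 2ζω_n = 6.57 so ζ = 6.57/(2·14.4) = 0.228.
%OS = 100·exp(−πζ/√(1−ζ²)) = 47.9%.

%OS ≈ 47.9%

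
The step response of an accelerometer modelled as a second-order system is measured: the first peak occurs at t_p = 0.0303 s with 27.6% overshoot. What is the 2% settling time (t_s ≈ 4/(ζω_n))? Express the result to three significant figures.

t_s ≈ 0.0941 s

From the overshoot, ζ = −ln(OS)/√(π²+ln²(OS)) = 0.379.
From t_p = π/ω_d, ω_d = π/0.0303 = 104 rad/s, so ω_n = ω_d/√(1−ζ²) = 112 rad/s.
t_s ≈ 4/(ζω_n) = 4/(0.379·112) = 0.0941 s.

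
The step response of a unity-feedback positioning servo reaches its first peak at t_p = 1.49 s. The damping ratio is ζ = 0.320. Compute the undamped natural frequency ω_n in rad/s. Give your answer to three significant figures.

ω_n ≈ 2.23 rad/s

Peak time t_p = π/ω_d, so ω_d = π/t_p = π/1.49 = 2.11 rad/s.
ω_n = ω_d/√(1−ζ²) = 2.11/√0.898 = 2.23 rad/s.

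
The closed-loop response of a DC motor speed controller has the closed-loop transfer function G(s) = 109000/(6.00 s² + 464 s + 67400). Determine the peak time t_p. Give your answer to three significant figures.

Dividing through by 6.00: denominator becomes s² + 77.33 s + 11230.
So ω_n = √11230 = 106 rad/s and ζ = 77.33/(2·106) = 0.365.
ω_d = 106·√(1 − 0.365²) = 98.7 rad/s. t_p = π/ω_d = 0.0318 s.

t_p ≈ 0.0318 s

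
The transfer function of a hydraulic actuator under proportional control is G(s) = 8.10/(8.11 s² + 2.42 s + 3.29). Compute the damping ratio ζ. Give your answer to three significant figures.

Dividing through by 8.11: denominator becomes s² + 0.2984 s + 0.4057.
So ω_n = √0.4057 = 0.637 rad/s and ζ = 0.2984/(2·0.637) = 0.234.

ζ ≈ 0.234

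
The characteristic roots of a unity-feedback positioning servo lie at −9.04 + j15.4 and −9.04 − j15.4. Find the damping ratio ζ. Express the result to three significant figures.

With σ = 9.04, ω_d = 15.4: ω_n = √(σ²+ω_d²) = 17.9 rad/s, ζ = σ/ω_n = 0.506.

ζ ≈ 0.506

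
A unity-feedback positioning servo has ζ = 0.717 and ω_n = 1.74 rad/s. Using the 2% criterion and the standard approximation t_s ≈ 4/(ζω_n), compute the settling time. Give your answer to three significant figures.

t_s ≈ 4/(ζω_n) = 4/(0.717 × 1.74) = 3.21 s.

t_s ≈ 3.21 s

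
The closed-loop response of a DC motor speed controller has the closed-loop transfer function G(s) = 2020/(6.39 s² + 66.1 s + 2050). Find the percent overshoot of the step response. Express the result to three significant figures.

Dividing through by 6.39: denominator becomes s² + 10.34 s + 320.8.
So ω_n = √320.8 = 17.9 rad/s and ζ = 10.34/(2·17.9) = 0.289.
%OS = 100·exp(−πζ/√(1−ζ²)) = 38.8%.

%OS ≈ 38.8%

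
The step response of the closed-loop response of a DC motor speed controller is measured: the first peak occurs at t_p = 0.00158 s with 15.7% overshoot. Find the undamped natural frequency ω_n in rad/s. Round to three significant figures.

ω_n ≈ 2310 rad/s

The overshoot fixes ζ = −ln(OS)/√(π²+ln²(OS)) = 0.508.
t_p = π/ω_d ⇒ ω_d = 1990 rad/s; then ω_n = ω_d/√(1−ζ²) = 2310 rad/s.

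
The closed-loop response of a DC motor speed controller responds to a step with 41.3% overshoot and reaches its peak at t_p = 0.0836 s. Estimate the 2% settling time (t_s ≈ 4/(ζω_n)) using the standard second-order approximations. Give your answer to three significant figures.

t_s ≈ 0.378 s

The overshoot fixes ζ = −ln(OS)/√(π²+ln²(OS)) = 0.271.
t_p = π/ω_d ⇒ ω_d = 37.6 rad/s; then ω_n = ω_d/√(1−ζ²) = 39.0 rad/s.
t_s ≈ 4/(ζω_n) = 4/(0.271·39.0) = 0.378 s.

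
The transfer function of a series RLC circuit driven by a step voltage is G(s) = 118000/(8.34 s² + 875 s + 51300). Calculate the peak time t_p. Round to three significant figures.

t_p ≈ 0.0539 s

Dividing through by 8.34: denominator becomes s² + 104.9 s + 6151.
So ω_n = √6151 = 78.4 rad/s and ζ = 104.9/(2·78.4) = 0.669.
ω_d = 78.4·√(1 − 0.669²) = 58.3 rad/s. t_p = π/ω_d = 0.0539 s.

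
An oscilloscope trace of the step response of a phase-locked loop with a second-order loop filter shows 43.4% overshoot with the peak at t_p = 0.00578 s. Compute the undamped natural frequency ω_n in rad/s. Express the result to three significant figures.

ω_n ≈ 562 rad/s

ζ from %OS: ζ = |ln 0.434|/√(π²+ln²0.434) = 0.257.
From t_p = π/ω_d, ω_d = π/0.00578 = 544 rad/s, so ω_n = ω_d/√(1−ζ²) = 562 rad/s.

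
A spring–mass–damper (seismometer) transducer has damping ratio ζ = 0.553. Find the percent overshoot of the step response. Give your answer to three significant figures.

%OS ≈ 12.4%

For an underdamped second-order system, %OS = 100·exp(−πζ/√(1−ζ²)).
πζ/√(1−ζ²) = π·0.553/√(1−0.306) = 2.085, so %OS = 100·e^(−2.085) = 12.4%.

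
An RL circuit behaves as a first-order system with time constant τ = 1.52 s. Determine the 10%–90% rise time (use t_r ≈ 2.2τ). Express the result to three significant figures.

t_r ≈ 2.2τ = 3.34 s.

t_r ≈ 3.34 s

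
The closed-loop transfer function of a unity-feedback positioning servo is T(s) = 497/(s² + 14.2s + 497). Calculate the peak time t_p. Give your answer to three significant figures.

ω_n = √497 = 22.3 rad/s; ζ = 14.2/(2·22.3) = 0.318.
ω_d = 22.3·√(1 − 0.318²) = 21.1 rad/s. Then t_p = π/ω_d = 0.149 s.

t_p ≈ 0.149 s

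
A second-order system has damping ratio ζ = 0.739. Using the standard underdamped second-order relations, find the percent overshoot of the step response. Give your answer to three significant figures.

For an underdamped second-order system, %OS = 100·exp(−πζ/√(1−ζ²)).
πζ/√(1−ζ²) = π·0.739/√(1−0.546) = 3.446, so %OS = 100·e^(−3.446) = 3.19%.

%OS ≈ 3.19%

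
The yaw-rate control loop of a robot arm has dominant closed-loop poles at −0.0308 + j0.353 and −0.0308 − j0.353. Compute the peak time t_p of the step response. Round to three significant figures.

t_p = π/ω_d with ω_d = 0.353 (the imaginary part), so t_p = 8.90 s.

t_p ≈ 8.90 s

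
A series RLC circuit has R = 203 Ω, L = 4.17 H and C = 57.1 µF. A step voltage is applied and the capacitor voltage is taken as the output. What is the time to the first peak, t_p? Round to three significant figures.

For a series RLC circuit (capacitor voltage as output), ω_n = 1/√(LC) = 1/√(4.17 H · 57.1 µF) = 64.8 rad/s.
ζ = (R/2)·√(C/L) = (203/2)·√(57.1 µF/4.17 H) = 0.376.
The damped frequency ω_d = ω_n√(1−ζ²) = 60.1 rad/s. t_p = π/ω_d = 0.0523 s.

t_p ≈ 0.0523 s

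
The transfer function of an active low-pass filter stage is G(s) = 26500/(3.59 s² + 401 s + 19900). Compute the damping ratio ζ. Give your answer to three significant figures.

ζ ≈ 0.750

Dividing through by 3.59: denominator becomes s² + 111.7 s + 5543.
So ω_n = √5543 = 74.5 rad/s and ζ = 111.7/(2·74.5) = 0.750.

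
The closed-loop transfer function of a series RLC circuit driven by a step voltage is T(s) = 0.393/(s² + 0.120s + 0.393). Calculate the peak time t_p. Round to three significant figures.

ω_n = √0.393 = 0.627 rad/s; ζ = 0.120/(2·0.627) = 0.0957.
ω_d = 0.627·√(1 − 0.0957²) = 0.624 rad/s. Then t_p = π/ω_d = 5.03 s.

t_p ≈ 5.03 s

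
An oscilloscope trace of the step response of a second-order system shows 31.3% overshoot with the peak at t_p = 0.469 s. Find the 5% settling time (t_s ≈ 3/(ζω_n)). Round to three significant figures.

t_s ≈ 1.21 s

From the overshoot, ζ = −ln(OS)/√(π²+ln²(OS)) = 0.347.
From t_p = π/ω_d, ω_d = π/0.469 = 6.70 rad/s, so ω_n = ω_d/√(1−ζ²) = 7.14 rad/s.
t_s ≈ 3/(ζω_n) = 3/(0.347·7.14) = 1.21 s.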